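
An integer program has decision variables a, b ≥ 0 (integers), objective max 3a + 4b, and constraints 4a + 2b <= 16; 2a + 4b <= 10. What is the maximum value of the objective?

13

(a,b)=(3,1): 4·3+2·1=14≤16, 2·3+4·1=10≤10, objective 13.
(a,b)=(4,0): 4·4+2·0=16≤16, 2·4+4·0=8≤10, objective 12.
(a,b)=(2,1): 4·2+2·1=10≤16, 2·2+4·1=8≤10, objective 10.
(a,b)=(3,0): 4·3+2·0=12≤16, 2·3+4·0=6≤10, objective 9.
No feasible integer point exceeds 13.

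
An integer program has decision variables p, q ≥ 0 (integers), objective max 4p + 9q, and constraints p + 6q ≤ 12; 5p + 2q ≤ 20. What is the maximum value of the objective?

21

(p,q)=(3,1) is feasible, giving 21.
(p,q)=(2,1) is feasible, giving 17.
(p,q)=(4,0) is feasible, giving 16.
(p,q)=(3,0) is feasible, giving 12.
No feasible integer point exceeds 21.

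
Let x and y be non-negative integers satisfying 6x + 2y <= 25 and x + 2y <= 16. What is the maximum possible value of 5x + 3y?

(x,y)=(2,6): 6·2+2·6=24≤25, 1·2+2·6=14≤16, objective 28.
(x,y)=(1,7): 6·1+2·7=20≤25, 1·1+2·7=15≤16, objective 26.
(x,y)=(2,5): 6·2+2·5=22≤25, 1·2+2·5=12≤16, objective 25.
The best lattice point is (2,6), giving 28.

28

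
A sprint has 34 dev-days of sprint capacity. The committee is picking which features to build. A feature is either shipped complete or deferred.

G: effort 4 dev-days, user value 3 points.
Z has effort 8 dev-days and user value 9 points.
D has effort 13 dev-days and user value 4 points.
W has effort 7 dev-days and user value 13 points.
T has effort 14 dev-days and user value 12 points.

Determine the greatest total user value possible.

37

G + Z + W + T: effort 4 + 8 + 7 + 14 = 33 ≤ 34, user value 3 + 9 + 13 + 12 = 37.
G + Z + D + W: effort 4 + 8 + 13 + 7 = 32 ≤ 34, user value 3 + 9 + 4 + 13 = 29.
Z + W + T: effort 8 + 7 + 14 = 29 ≤ 34, user value 9 + 13 + 12 = 34.
Best is G, Z, W, and T with total user value 37.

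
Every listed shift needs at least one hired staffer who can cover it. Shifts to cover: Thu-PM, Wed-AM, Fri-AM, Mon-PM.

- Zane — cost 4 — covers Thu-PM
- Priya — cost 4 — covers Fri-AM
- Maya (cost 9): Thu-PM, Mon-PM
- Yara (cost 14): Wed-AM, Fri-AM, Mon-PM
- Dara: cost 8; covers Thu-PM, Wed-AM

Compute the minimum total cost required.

18

The greedy cost-per-new-shift heuristic would pick Zane, Priya, and Yara for 22, but a cheaper cover exists.
Choose Zane and Yara: together they cover Thu-PM, Wed-AM, Fri-AM, Mon-PM — every shift.
Total cost: 4 + 14 = 18.
No cover costs less than 18.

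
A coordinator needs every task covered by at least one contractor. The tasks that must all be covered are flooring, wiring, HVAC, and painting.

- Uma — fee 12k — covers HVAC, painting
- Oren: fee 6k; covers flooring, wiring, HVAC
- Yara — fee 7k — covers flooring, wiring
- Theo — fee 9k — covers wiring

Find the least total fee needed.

18

Choose Uma and Oren: together they cover flooring, wiring, HVAC, painting — every task.
Total fee: 12 + 6 = 18.
No cover costs less than 18.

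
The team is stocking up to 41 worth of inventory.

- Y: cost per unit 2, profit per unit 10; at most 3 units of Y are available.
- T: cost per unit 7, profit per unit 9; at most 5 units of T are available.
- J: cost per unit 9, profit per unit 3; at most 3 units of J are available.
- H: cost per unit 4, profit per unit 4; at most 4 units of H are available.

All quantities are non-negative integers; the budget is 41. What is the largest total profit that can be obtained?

75

This is a bounded integer knapsack.
Y has the best ratio (10/2); taking only Y gives at most 3×10 = 30 (stopped by the supply cap of 3).
Mixing does better — 3×Y and 5×T: cost 41 ≤ 41, profit 3·10 + 5·9 = 75.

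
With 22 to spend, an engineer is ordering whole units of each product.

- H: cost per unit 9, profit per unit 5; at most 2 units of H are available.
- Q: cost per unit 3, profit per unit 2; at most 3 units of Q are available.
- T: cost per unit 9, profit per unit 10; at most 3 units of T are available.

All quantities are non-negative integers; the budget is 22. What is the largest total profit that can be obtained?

Take 1×Q and 2×T: cost 21 ≤ 22, profit 1·2 + 2·10 = 22.
No other integer combination yields more.

22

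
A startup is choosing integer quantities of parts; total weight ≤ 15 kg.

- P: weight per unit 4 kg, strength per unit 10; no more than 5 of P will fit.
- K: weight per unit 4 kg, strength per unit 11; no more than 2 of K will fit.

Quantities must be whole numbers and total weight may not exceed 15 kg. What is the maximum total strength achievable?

32

Take 1×P and 2×K: weight 12 ≤ 15, strength 1·10 + 2·11 = 32.
K has the best ratio (11/4) and is taken to its limit of 2; remaining capacity is filled optimally with the others.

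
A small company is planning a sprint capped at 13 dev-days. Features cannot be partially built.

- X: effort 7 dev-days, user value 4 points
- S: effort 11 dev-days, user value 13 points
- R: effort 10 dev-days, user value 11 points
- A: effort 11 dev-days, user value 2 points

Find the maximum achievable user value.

This is an integer program with binary decision variables.
Allowing fractional choices, the relaxed optimum would be about 15.2, but features are indivisible.
S: effort 11 ≤ 13, user value 13.
R: effort 10 ≤ 13, user value 11.
Best is S with total user value 13.

13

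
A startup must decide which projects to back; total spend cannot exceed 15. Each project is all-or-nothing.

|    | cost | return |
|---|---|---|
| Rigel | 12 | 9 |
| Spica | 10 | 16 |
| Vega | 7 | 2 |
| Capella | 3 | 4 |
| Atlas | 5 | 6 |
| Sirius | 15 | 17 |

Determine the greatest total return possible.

22

Take Spica and Atlas: cost 10 + 5 = 15 ≤ 15, return 16 + 6 = 22.
No other feasible combination does better.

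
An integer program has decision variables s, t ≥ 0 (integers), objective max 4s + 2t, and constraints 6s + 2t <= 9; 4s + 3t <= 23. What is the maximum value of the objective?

8

(s,t)=(0,4) is feasible, giving 8.
(s,t)=(0,3) is feasible, giving 6.
No feasible integer point exceeds 8.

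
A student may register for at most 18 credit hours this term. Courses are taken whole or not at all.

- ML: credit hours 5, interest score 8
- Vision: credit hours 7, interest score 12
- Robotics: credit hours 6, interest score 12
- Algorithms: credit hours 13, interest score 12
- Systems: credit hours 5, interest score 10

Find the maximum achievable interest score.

Treat it as a binary knapsack problem.
Vision + Robotics + Systems: credit hours 7 + 6 + 5 = 18 ≤ 18, interest score 12 + 12 + 10 = 34.
ML + Vision + Robotics: credit hours 5 + 7 + 6 = 18 ≤ 18, interest score 8 + 12 + 12 = 32.
ML + Robotics + Systems: credit hours 5 + 6 + 5 = 16 ≤ 18, interest score 8 + 12 + 10 = 30.
Best is Vision, Robotics, and Systems with total interest score 34.

34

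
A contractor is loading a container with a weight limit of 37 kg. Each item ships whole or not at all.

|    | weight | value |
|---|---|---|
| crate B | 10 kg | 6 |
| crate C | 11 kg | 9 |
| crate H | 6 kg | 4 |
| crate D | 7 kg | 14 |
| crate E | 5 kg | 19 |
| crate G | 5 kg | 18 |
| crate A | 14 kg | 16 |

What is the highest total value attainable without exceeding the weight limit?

Allowing fractional choices, the relaxed optimum would be about 71.9, but items are indivisible.
crate H + crate D + crate E + crate G + crate A: weight 6 + 7 + 5 + 5 + 14 = 37 ≤ 37, value 4 + 14 + 19 + 18 + 16 = 71.
crate D + crate E + crate G + crate A: weight 7 + 5 + 5 + 14 = 31 ≤ 37, value 14 + 19 + 18 + 16 = 67.
Best is crate H, crate D, crate E, crate G, and crate A with total value 71.

71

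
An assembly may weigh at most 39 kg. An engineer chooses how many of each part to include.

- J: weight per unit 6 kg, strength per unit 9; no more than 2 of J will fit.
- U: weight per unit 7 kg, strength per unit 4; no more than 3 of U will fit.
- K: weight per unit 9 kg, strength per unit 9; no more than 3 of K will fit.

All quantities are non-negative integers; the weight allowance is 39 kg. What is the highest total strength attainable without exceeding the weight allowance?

45

2×J and 3×K: weight 39 ≤ 39, strength 2·9 + 3·9 = 45.
2×J, 1×U, and 2×K: weight 37 ≤ 39, strength 2·9 + 1·4 + 2·9 = 40.
Best is 45.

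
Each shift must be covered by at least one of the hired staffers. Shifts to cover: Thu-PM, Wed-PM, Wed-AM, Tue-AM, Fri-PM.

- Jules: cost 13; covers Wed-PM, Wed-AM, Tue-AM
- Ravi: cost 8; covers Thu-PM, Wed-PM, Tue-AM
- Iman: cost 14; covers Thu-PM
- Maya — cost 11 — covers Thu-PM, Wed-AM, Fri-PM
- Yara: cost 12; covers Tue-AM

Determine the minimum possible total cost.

Choose Ravi and Maya: together they cover Thu-PM, Wed-PM, Wed-AM, Tue-AM, Fri-PM — every shift.
Total cost: 8 + 11 = 19.
No cover costs less than 19.

19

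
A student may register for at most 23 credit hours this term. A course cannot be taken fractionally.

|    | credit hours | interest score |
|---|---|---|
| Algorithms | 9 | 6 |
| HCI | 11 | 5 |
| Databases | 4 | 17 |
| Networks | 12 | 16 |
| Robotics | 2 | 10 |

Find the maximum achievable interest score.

43

Take Databases, Networks, and Robotics: credit hours 4 + 12 + 2 = 18 ≤ 23, interest score 17 + 16 + 10 = 43.
No other feasible combination does better.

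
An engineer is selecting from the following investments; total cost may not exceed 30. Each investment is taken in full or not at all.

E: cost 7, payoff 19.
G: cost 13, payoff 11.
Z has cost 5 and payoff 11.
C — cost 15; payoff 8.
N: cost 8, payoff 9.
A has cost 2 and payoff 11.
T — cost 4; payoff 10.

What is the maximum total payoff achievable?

60

This is a 0-1 knapsack instance.
Take E, Z, N, A, and T: cost 7 + 5 + 8 + 2 + 4 = 26 ≤ 30, payoff 19 + 11 + 9 + 11 + 10 = 60.
No other feasible combination does better.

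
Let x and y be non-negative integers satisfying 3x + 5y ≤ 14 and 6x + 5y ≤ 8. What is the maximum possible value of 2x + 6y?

6

The continuous relaxation peaks at (0, 1.6) with value 9.60; rounding to a feasible lattice point costs some objective.
(x,y)=(0,1): 3·0+5·1=5≤14, 6·0+5·1=5≤8, objective 6.
(x,y)=(1,0): 3·1+5·0=3≤14, 6·1+5·0=6≤8, objective 2.
(x,y)=(0,0): 3·0+5·0=0≤14, 6·0+5·0=0≤8, objective 0.
The best lattice point is (0,1), giving 6.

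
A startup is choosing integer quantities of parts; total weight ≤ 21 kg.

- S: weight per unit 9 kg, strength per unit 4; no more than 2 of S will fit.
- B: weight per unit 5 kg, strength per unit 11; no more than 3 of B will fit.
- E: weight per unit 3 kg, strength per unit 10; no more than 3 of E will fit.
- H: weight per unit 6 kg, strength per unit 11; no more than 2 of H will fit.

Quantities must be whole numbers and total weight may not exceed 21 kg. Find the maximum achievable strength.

53

This is a bounded integer knapsack.
3×E and 2×H: weight 21 ≤ 21, strength 3·10 + 2·11 = 52.
3×B and 2×E: weight 21 ≤ 21, strength 3·11 + 2·10 = 53.
Best is 53.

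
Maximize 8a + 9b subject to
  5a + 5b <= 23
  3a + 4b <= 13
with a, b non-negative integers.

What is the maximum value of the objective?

The continuous relaxation peaks at (4.33, 0) with value 34.67; rounding to a feasible lattice point costs some objective.
(a,b)=(3,1) is feasible, giving 33.
(a,b)=(4,0) is feasible, giving 32.
(a,b)=(2,1) is feasible, giving 25.
No feasible integer point exceeds 33.

33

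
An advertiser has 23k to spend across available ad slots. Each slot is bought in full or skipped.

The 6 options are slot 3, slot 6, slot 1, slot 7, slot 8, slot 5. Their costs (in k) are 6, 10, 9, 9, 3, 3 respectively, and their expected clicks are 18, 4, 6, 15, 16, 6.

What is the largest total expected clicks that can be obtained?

55

slot 3 + slot 1 + slot 8 + slot 5: cost 6 + 9 + 3 + 3 = 21 ≤ 23, expected clicks 18 + 6 + 16 + 6 = 46.
slot 3 + slot 7 + slot 8: cost 6 + 9 + 3 = 18 ≤ 23, expected clicks 18 + 15 + 16 = 49.
slot 3 + slot 7 + slot 8 + slot 5: cost 6 + 9 + 3 + 3 = 21 ≤ 23, expected clicks 18 + 15 + 16 + 6 = 55.
Best is slot 3, slot 7, slot 8, and slot 5 with total expected clicks 55.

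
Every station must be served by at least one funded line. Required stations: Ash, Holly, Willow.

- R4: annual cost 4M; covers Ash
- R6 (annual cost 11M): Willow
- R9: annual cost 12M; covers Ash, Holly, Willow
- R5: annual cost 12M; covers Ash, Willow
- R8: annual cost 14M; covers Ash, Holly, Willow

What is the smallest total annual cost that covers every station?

12

The greedy cost-per-new-station heuristic would pick R4 and R9 for 16, but a cheaper cover exists.
R9 alone covers Ash, Holly, Willow — every station.
Total annual cost: 12.
No cover costs less than 12.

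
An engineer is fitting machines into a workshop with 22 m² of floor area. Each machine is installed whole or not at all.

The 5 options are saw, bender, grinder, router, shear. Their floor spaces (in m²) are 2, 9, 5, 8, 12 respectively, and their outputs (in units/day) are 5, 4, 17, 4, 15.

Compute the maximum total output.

37

Allowing fractional choices, the relaxed optimum would be about 38.5, but machines are indivisible.
grinder + shear: floor space 5 + 12 = 17 ≤ 22, output 17 + 15 = 32.
saw + grinder + shear: floor space 2 + 5 + 12 = 19 ≤ 22, output 5 + 17 + 15 = 37.
Best is saw, grinder, and shear with total output 37.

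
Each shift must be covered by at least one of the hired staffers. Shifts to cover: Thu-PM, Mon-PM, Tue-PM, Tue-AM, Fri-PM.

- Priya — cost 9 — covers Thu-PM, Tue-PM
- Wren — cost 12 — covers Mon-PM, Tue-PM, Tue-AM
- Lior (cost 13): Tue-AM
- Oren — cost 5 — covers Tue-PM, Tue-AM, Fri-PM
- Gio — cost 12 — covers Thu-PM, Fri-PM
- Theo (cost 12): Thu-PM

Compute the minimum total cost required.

This is an integer covering problem.
The greedy cost-per-new-shift heuristic would pick Oren, Priya, and Wren for 26, but a cheaper cover exists.
Choose Wren and Gio: together they cover Thu-PM, Mon-PM, Tue-PM, Tue-AM, Fri-PM — every shift.
Total cost: 12 + 12 = 24.
No cover costs less than 24.

24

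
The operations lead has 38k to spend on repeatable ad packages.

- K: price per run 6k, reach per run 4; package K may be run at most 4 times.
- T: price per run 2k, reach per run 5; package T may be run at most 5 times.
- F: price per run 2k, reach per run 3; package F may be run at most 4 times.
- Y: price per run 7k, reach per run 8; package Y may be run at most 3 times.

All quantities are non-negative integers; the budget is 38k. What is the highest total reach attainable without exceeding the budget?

58

This is a bounded integer knapsack.
T has the best ratio (5/2); taking only T gives at most 5×5 = 25 (stopped by the supply cap of 5).
Mixing does better — 5×T, 3×F, and 3×Y: price 37 ≤ 38, reach 5·5 + 3·3 + 3·8 = 58.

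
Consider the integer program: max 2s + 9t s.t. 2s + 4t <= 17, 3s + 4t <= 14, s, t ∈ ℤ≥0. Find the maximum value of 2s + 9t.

The continuous relaxation peaks at (0, 3.5) with value 31.50; rounding to a feasible lattice point costs some objective.
(s,t)=(0,3) is feasible, giving 27.
(s,t)=(1,2) is feasible, giving 20.
The best lattice point is (0,3), giving 27.

27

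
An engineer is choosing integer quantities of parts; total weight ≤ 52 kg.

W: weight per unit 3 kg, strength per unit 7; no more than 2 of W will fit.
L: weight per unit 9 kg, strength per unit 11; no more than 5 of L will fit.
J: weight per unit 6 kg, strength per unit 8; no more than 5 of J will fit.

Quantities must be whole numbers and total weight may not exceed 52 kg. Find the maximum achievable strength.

71

This is a bounded integer knapsack.
Take 2×W, 3×L, and 3×J: weight 51 ≤ 52, strength 2·7 + 3·11 + 3·8 = 71.
W has the best ratio (7/3) and is taken to its limit of 2; remaining capacity is filled optimally with the others.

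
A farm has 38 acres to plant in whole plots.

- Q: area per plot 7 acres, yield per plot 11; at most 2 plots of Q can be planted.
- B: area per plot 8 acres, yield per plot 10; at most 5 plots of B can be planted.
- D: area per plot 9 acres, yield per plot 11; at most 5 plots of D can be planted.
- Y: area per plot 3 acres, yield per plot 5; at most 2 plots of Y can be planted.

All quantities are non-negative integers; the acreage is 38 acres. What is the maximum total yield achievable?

2×Q, 1×B, 1×D, and 2×Y: area 37 ≤ 38, yield 2·11 + 1·10 + 1·11 + 2·5 = 53.
2×Q, 2×D, and 2×Y: area 38 ≤ 38, yield 2·11 + 2·11 + 2·5 = 54.
Best is 54.

54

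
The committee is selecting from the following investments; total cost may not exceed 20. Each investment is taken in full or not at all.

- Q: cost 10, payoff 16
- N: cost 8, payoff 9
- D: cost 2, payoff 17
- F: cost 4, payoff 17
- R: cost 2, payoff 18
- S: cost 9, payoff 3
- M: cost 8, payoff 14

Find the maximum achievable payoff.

68

Q + D + F + R: cost 10 + 2 + 4 + 2 = 18 ≤ 20, payoff 16 + 17 + 17 + 18 = 68.
D + F + R + M: cost 2 + 4 + 2 + 8 = 16 ≤ 20, payoff 17 + 17 + 18 + 14 = 66.
Best is Q, D, F, and R with total payoff 68.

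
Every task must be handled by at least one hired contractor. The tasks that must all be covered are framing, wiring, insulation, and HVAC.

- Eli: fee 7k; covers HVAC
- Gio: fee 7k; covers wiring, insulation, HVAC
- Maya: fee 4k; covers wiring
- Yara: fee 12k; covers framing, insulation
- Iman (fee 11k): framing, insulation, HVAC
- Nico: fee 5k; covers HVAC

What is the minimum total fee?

The greedy cost-per-new-task heuristic would pick Gio and Iman for 18, but a cheaper cover exists.
Choose Maya and Iman: together they cover framing, wiring, insulation, HVAC — every task.
Total fee: 4 + 11 = 15.
No cover costs less than 15.

15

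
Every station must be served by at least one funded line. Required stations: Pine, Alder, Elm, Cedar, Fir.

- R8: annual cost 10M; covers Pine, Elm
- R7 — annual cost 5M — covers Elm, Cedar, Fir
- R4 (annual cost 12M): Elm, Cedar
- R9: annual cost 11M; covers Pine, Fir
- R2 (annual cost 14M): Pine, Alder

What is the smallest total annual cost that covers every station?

19

Choose R7 and R2: together they cover Pine, Alder, Elm, Cedar, Fir — every station.
Total annual cost: 5 + 14 = 19.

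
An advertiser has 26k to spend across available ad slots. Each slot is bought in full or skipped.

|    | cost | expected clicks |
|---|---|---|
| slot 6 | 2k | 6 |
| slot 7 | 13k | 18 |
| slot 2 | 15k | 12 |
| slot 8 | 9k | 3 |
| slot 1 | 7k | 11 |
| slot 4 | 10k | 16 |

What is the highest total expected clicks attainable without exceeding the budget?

40

Allowing fractional choices, the relaxed optimum would be about 42.7, but ad slots are indivisible.
slot 7 + slot 4: cost 13 + 10 = 23 ≤ 26, expected clicks 18 + 16 = 34.
slot 6 + slot 7 + slot 1: cost 2 + 13 + 7 = 22 ≤ 26, expected clicks 6 + 18 + 11 = 35.
slot 6 + slot 7 + slot 4: cost 2 + 13 + 10 = 25 ≤ 26, expected clicks 6 + 18 + 16 = 40.
Best is slot 6, slot 7, and slot 4 with total expected clicks 40.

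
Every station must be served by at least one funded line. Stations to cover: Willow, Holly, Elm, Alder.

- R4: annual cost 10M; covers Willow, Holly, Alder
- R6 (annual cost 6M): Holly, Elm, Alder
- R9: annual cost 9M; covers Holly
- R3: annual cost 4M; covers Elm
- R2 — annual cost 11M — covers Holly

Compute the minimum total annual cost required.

This is an integer covering problem.
The greedy cost-per-new-station heuristic would pick R6 and R4 for 16, but a cheaper cover exists.
Choose R4 and R3: together they cover Willow, Holly, Elm, Alder — every station.
Total annual cost: 10 + 4 = 14.
No cover costs less than 14.

14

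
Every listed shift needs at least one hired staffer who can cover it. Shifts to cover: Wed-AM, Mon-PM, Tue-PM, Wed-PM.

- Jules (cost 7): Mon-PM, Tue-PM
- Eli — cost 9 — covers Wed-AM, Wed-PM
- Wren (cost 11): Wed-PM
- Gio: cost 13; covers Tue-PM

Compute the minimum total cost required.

This is a weighted set-cover instance.
Choose Jules and Eli: together they cover Wed-AM, Mon-PM, Tue-PM, Wed-PM — every shift.
Total cost: 7 + 9 = 16.
No cover costs less than 16.

16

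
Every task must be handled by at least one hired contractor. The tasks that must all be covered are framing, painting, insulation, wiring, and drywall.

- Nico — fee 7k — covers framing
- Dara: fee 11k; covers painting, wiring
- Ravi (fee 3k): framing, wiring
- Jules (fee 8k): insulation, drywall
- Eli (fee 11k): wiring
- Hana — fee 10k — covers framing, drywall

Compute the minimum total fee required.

22

Choose Dara, Ravi, and Jules: together they cover framing, painting, insulation, wiring, drywall — every task.
Total fee: 11 + 3 + 8 = 22.
No cover costs less than 22.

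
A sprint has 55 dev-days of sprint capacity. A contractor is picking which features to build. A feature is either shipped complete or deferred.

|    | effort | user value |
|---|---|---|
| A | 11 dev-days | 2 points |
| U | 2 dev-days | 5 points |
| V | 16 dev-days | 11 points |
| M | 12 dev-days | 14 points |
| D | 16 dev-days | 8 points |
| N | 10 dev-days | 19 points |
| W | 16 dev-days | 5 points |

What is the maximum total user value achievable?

Allowing fractional choices, the relaxed optimum would be about 56.5, but features are indivisible.
A + U + V + M + N: effort 11 + 2 + 16 + 12 + 10 = 51 ≤ 55, user value 2 + 5 + 11 + 14 + 19 = 51.
V + M + D + N: effort 16 + 12 + 16 + 10 = 54 ≤ 55, user value 11 + 14 + 8 + 19 = 52.
Best is V, M, D, and N with total user value 52.

52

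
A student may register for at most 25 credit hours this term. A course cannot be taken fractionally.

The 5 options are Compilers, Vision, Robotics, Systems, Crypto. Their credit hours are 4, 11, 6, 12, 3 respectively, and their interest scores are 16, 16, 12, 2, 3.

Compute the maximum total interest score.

47

This is a 0-1 knapsack instance.
Take Compilers, Vision, Robotics, and Crypto: credit hours 4 + 11 + 6 + 3 = 24 ≤ 25, interest score 16 + 16 + 12 + 3 = 47.
No other feasible combination does better.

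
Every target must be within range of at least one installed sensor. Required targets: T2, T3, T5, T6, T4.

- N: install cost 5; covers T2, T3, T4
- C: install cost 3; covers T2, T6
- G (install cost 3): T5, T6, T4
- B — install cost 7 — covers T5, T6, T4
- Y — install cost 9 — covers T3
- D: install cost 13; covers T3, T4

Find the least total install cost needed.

Choose N and G: together they cover T2, T3, T5, T6, T4 — every target.
Total install cost: 5 + 3 = 8.
No cover costs less than 8.

8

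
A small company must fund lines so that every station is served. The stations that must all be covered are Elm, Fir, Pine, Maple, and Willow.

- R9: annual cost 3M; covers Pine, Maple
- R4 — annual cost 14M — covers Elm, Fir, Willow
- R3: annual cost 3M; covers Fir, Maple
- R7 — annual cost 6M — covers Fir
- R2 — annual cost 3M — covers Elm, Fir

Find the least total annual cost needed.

Choose R9 and R4: together they cover Elm, Fir, Pine, Maple, Willow — every station.
Total annual cost: 3 + 14 = 17.

17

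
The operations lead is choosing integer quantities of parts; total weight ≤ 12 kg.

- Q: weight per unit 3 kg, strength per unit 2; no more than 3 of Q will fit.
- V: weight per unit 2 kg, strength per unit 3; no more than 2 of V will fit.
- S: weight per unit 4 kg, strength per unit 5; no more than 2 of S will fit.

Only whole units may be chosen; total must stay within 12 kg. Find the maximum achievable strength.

V has the best ratio (3/2); taking only V gives at most 2×3 = 6 (stopped by the supply cap of 2).
Mixing does better — 2×V and 2×S: weight 12 ≤ 12, strength 2·3 + 2·5 = 16.

16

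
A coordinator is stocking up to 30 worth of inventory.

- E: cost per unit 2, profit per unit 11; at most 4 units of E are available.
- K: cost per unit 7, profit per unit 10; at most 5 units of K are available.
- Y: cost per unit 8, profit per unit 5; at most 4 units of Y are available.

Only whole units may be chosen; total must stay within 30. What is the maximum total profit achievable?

4×E and 3×K: cost 29 ≤ 30, profit 4·11 + 3·10 = 74.
4×E, 2×K, and 1×Y: cost 30 ≤ 30, profit 4·11 + 2·10 + 1·5 = 69.
Best is 74.

74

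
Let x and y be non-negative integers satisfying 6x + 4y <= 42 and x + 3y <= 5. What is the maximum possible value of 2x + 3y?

(x,y)=(5,0) is feasible, giving 10.
(x,y)=(4,0) is feasible, giving 8.
Maximum is 10 at (x,y)=(5,0).

10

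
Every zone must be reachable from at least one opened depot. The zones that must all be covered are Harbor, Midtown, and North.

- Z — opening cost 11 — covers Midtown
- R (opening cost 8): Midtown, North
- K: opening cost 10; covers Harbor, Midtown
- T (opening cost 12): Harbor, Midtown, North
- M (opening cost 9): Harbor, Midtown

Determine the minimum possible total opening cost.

12

The greedy cost-per-new-zone heuristic would pick R and M for 17, but a cheaper cover exists.
T alone covers Harbor, Midtown, North — every zone.
Total opening cost: 12.
No cover costs less than 12.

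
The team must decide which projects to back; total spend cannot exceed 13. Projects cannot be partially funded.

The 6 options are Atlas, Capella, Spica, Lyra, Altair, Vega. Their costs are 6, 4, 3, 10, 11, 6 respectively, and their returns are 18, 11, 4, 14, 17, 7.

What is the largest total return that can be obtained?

Atlas + Capella: cost 6 + 4 = 10 ≤ 13, return 18 + 11 = 29.
Atlas + Capella + Spica: cost 6 + 4 + 3 = 13 ≤ 13, return 18 + 11 + 4 = 33.
Atlas + Vega: cost 6 + 6 = 12 ≤ 13, return 18 + 7 = 25.
Best is Atlas, Capella, and Spica with total return 33.

33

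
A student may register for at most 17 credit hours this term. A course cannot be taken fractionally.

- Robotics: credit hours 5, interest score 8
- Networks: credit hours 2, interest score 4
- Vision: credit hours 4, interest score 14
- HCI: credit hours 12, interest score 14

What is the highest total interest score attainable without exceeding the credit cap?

Robotics + Vision: credit hours 5 + 4 = 9 ≤ 17, interest score 8 + 14 = 22.
Robotics + Networks + Vision: credit hours 5 + 2 + 4 = 11 ≤ 17, interest score 8 + 4 + 14 = 26.
Vision + HCI: credit hours 4 + 12 = 16 ≤ 17, interest score 14 + 14 = 28.
Best is Vision and HCI with total interest score 28.

28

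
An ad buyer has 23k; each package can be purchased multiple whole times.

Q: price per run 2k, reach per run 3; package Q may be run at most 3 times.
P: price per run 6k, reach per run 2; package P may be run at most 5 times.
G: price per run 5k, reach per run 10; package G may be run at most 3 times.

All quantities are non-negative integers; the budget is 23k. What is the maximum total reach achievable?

G has the best ratio (10/5); taking only G gives at most 3×10 = 30 (stopped by the supply cap of 3).
Mixing does better — 3×Q and 3×G: price 21 ≤ 23, reach 3·3 + 3·10 = 39.

39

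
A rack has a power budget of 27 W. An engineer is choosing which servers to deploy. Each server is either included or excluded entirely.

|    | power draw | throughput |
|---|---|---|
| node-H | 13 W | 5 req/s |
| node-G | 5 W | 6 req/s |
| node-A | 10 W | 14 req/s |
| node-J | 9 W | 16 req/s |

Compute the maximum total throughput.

Allowing fractional choices, the relaxed optimum would be about 37.2, but servers are indivisible.
node-G + node-A + node-J: power draw 5 + 10 + 9 = 24 ≤ 27, throughput 6 + 14 + 16 = 36.
node-A + node-J: power draw 10 + 9 = 19 ≤ 27, throughput 14 + 16 = 30.
Best is node-G, node-A, and node-J with total throughput 36.

36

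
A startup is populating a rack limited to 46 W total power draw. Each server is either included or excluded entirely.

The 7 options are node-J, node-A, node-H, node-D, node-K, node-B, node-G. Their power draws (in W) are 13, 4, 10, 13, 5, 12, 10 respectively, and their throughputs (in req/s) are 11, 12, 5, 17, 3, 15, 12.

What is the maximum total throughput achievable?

59

node-A + node-D + node-B + node-G: power draw 4 + 13 + 12 + 10 = 39 ≤ 46, throughput 12 + 17 + 15 + 12 = 56.
node-J + node-A + node-D + node-B: power draw 13 + 4 + 13 + 12 = 42 ≤ 46, throughput 11 + 12 + 17 + 15 = 55.
node-A + node-D + node-K + node-B + node-G: power draw 4 + 13 + 5 + 12 + 10 = 44 ≤ 46, throughput 12 + 17 + 3 + 15 + 12 = 59.
Best is node-A, node-D, node-K, node-B, and node-G with total throughput 59.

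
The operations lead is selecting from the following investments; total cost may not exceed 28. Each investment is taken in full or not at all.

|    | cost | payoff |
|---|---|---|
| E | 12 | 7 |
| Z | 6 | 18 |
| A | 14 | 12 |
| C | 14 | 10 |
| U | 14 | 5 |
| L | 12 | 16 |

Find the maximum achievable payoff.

34

Z + A: cost 6 + 14 = 20 ≤ 28, payoff 18 + 12 = 30.
Z + C: cost 6 + 14 = 20 ≤ 28, payoff 18 + 10 = 28.
Z + L: cost 6 + 12 = 18 ≤ 28, payoff 18 + 16 = 34.
Best is Z and L with total payoff 34.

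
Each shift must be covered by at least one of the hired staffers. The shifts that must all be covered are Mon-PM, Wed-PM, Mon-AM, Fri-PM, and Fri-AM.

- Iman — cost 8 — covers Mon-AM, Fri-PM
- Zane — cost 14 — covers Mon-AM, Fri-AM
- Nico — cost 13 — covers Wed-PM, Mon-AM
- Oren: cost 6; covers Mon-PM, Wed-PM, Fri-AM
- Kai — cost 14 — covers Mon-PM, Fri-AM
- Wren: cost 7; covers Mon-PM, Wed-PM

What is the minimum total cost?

14

Choose Iman and Oren: together they cover Mon-PM, Wed-PM, Mon-AM, Fri-PM, Fri-AM — every shift.
Total cost: 8 + 6 = 14.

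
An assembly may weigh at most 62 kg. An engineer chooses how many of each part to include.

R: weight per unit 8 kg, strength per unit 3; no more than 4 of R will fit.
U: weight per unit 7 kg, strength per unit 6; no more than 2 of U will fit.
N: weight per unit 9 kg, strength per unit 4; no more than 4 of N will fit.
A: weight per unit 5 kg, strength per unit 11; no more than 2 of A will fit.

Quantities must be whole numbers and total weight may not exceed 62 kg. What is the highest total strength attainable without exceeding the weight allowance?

A has the best ratio (11/5); taking only A gives at most 2×11 = 22 (stopped by the supply cap of 2).
Mixing does better — 2×U, 4×N, and 2×A: weight 60 ≤ 62, strength 2·6 + 4·4 + 2·11 = 50.

50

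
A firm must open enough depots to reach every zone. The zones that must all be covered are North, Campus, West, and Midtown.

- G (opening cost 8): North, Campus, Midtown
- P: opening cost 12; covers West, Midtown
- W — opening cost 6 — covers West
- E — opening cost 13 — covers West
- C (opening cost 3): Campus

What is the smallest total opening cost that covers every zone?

Choose G and W: together they cover North, Campus, West, Midtown — every zone.
Total opening cost: 8 + 6 = 14.
No cover costs less than 14.

14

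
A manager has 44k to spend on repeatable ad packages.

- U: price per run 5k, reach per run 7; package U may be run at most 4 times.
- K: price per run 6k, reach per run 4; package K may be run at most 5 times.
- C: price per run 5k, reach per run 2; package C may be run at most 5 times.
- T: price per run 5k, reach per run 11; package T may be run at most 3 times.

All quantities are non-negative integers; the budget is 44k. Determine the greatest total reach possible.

This is a bounded integer knapsack.
T has the best ratio (11/5); taking only T gives at most 3×11 = 33 (stopped by the supply cap of 3).
Mixing does better — 4×U, 1×K, and 3×T: price 41 ≤ 44, reach 4·7 + 1·4 + 3·11 = 65.

65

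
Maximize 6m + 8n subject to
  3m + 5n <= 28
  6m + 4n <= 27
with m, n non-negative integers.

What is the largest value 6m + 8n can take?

(m,n)=(1,5): 3·1+5·5=28≤28, 6·1+4·5=26≤27, objective 46.
(m,n)=(0,5): 3·0+5·5=25≤28, 6·0+4·5=20≤27, objective 40.
(m,n)=(1,4): 3·1+5·4=23≤28, 6·1+4·4=22≤27, objective 38.
The best lattice point is (1,5), giving 46.

46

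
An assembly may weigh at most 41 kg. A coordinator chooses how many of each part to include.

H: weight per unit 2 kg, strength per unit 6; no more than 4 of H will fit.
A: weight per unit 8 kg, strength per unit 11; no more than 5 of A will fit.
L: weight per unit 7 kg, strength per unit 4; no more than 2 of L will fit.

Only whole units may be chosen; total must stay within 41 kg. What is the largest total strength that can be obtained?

68

This is a bounded integer knapsack.
3×H and 4×A: weight 38 ≤ 41, strength 3·6 + 4·11 = 62.
4×H and 4×A: weight 40 ≤ 41, strength 4·6 + 4·11 = 68.
Best is 68.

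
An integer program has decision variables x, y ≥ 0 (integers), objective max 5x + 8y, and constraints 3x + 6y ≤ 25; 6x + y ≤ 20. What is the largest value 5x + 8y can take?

34

The continuous relaxation peaks at (2.88, 2.73) with value 36.21; rounding to a feasible lattice point costs some objective.
(x,y)=(2,3): 3·2+6·3=24≤25, 6·2+1·3=15≤20, objective 34.
(x,y)=(3,2): 3·3+6·2=21≤25, 6·3+1·2=20≤20, objective 31.
(x,y)=(1,3): 3·1+6·3=21≤25, 6·1+1·3=9≤20, objective 29.
The best lattice point is (2,3), giving 34.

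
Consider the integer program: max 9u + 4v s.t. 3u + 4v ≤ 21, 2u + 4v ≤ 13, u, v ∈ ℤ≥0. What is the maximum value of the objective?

(u,v)=(6,0) is feasible, giving 54.
(u,v)=(5,0) is feasible, giving 45.
No feasible integer point exceeds 54.

54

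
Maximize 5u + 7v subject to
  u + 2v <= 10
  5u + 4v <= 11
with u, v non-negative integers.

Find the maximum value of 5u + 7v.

14

Relaxing integrality, the LP optimum is 19.25 at (u,v) = (0, 2.75), which is not an integer point.
(u,v)=(0,2): 1·0+2·2=4≤10, 5·0+4·2=8≤11, objective 14.
(u,v)=(1,1): 1·1+2·1=3≤10, 5·1+4·1=9≤11, objective 12.
(u,v)=(0,1): 1·0+2·1=2≤10, 5·0+4·1=4≤11, objective 7.
No feasible integer point exceeds 14.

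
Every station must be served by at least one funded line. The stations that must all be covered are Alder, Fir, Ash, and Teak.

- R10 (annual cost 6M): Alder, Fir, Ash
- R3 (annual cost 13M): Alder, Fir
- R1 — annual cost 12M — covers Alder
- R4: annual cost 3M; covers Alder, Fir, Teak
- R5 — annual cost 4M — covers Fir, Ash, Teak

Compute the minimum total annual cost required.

7

Choose R4 and R5: together they cover Alder, Fir, Ash, Teak — every station.
Total annual cost: 3 + 4 = 7.
No cover costs less than 7.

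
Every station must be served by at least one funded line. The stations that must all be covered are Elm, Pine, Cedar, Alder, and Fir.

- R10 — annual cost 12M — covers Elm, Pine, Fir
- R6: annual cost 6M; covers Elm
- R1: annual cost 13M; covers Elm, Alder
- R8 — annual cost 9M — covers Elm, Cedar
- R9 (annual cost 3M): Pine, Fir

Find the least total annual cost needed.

25

This is an integer covering problem.
Choose R1, R8, and R9: together they cover Elm, Pine, Cedar, Alder, Fir — every station.
Total annual cost: 13 + 9 + 3 = 25.
No cover costs less than 25.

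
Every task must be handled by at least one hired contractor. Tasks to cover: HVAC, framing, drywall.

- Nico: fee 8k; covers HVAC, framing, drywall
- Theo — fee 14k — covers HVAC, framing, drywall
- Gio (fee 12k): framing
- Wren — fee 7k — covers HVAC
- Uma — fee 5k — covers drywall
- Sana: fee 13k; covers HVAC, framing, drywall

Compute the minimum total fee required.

Nico alone covers HVAC, framing, drywall — every task.
Total fee: 8.
No cover costs less than 8.

8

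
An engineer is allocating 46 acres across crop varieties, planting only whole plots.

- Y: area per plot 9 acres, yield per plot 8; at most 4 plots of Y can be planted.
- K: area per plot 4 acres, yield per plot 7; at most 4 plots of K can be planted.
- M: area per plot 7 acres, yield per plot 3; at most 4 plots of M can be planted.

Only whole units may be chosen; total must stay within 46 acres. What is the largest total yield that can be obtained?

52

This is a bounded integer knapsack.
3×Y and 4×K: area 43 ≤ 46, yield 3·8 + 4·7 = 52.
3×Y, 3×K, and 1×M: area 46 ≤ 46, yield 3·8 + 3·7 + 1·3 = 48.
Best is 52.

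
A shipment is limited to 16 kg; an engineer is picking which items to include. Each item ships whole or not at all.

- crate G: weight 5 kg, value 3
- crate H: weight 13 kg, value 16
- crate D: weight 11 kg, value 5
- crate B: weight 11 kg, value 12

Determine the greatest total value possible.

16

crate H: weight 13 ≤ 16, value 16.
crate G + crate B: weight 5 + 11 = 16 ≤ 16, value 3 + 12 = 15.
Best is crate H with total value 16.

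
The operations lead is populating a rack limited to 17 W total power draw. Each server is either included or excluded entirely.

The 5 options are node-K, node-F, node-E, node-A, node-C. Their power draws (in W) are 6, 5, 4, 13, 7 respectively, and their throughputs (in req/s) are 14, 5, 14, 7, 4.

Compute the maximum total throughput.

This is a 0-1 knapsack instance.
Take node-K, node-F, and node-E: power draw 6 + 5 + 4 = 15 ≤ 17, throughput 14 + 5 + 14 = 33.
No other feasible combination does better.

33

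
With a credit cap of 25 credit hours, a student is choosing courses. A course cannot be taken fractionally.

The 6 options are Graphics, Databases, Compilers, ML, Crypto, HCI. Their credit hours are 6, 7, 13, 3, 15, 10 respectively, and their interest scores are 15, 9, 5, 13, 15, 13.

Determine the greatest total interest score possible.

Treat it as a binary knapsack problem.
Allowing fractional choices, the relaxed optimum would be about 48.7, but courses are indivisible.
Graphics + Databases + ML: credit hours 6 + 7 + 3 = 16 ≤ 25, interest score 15 + 9 + 13 = 37.
Graphics + ML + HCI: credit hours 6 + 3 + 10 = 19 ≤ 25, interest score 15 + 13 + 13 = 41.
Graphics + ML + Crypto: credit hours 6 + 3 + 15 = 24 ≤ 25, interest score 15 + 13 + 15 = 43.
Best is Graphics, ML, and Crypto with total interest score 43.

43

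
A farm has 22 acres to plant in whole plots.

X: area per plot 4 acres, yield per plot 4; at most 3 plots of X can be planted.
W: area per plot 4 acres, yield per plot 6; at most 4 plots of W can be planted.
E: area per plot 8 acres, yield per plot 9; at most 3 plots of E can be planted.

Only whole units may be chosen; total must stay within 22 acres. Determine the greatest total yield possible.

28

This is a bounded integer knapsack.
W has the best ratio (6/4); taking only W gives at most 4×6 = 24 (stopped by the supply cap of 4).
Mixing does better — 1×X and 4×W: area 20 ≤ 22, yield 1·4 + 4·6 = 28.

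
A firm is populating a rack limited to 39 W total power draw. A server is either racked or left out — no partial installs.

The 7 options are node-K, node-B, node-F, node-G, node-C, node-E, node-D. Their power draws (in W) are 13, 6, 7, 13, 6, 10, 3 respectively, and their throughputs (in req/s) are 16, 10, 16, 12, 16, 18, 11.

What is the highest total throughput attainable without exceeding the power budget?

Allowing fractional choices, the relaxed optimum would be about 79.6, but servers are indivisible.
node-F + node-G + node-C + node-E + node-D: power draw 7 + 13 + 6 + 10 + 3 = 39 ≤ 39, throughput 16 + 12 + 16 + 18 + 11 = 73.
node-K + node-F + node-C + node-E + node-D: power draw 13 + 7 + 6 + 10 + 3 = 39 ≤ 39, throughput 16 + 16 + 16 + 18 + 11 = 77.
node-B + node-F + node-C + node-E + node-D: power draw 6 + 7 + 6 + 10 + 3 = 32 ≤ 39, throughput 10 + 16 + 16 + 18 + 11 = 71.
Best is node-K, node-F, node-C, node-E, and node-D with total throughput 77.

77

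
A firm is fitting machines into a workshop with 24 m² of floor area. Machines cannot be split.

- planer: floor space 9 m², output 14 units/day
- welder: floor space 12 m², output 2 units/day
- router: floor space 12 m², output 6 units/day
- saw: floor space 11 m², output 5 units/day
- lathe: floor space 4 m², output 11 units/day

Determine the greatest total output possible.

30

Allowing fractional choices, the relaxed optimum would be about 30.5, but machines are indivisible.
planer + saw + lathe: floor space 9 + 11 + 4 = 24 ≤ 24, output 14 + 5 + 11 = 30.
planer + lathe: floor space 9 + 4 = 13 ≤ 24, output 14 + 11 = 25.
planer + router: floor space 9 + 12 = 21 ≤ 24, output 14 + 6 = 20.
Best is planer, saw, and lathe with total output 30.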